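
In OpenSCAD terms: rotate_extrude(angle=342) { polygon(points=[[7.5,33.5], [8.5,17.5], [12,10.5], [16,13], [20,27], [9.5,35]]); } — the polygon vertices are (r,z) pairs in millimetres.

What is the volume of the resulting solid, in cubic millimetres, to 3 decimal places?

Volume = 14878.419 mm³

Profile (r,z), 6 vertices: (7.5,33.5) (8.5,17.5) (12,10.5) (16,13) (20,27) (9.5,35)
edge 0: (7.5,33.5)→(8.5,17.5)  cross = 7.5·17.5 − 8.5·33.5 = -153.5000; (r_i+r_j)·cross = 16·-153.5000 = -2456.0000
edge 1: (8.5,17.5)→(12,10.5)  cross = 8.5·10.5 − 12·17.5 = -120.7500; (r_i+r_j)·cross = 20.5·-120.7500 = -2475.3750
edge 2: (12,10.5)→(16,13)  cross = 12·13 − 16·10.5 = -12.0000; (r_i+r_j)·cross = 28·-12.0000 = -336.0000
edge 3: (16,13)→(20,27)  cross = 16·27 − 20·13 = 172.0000; (r_i+r_j)·cross = 36·172.0000 = 6192.0000
edge 4: (20,27)→(9.5,35)  cross = 20·35 − 9.5·27 = 443.5000; (r_i+r_j)·cross = 29.5·443.5000 = 13083.2500
edge 5: (9.5,35)→(7.5,33.5)  cross = 9.5·33.5 − 7.5·35 = 55.7500; (r_i+r_j)·cross = 17·55.7500 = 947.7500
Σcross = 385.0000 → A = |Σcross|/2 = 192.5000 mm²
Σ(r_i+r_j)·cross = 14955.6250 → first moment M = |Σ|/6 = 2492.6042
R_c = M/A = 2492.6042/192.5000 = 12.9486 mm
θ = 342° = 5.969026 rad
V = θ·R_c·A = 5.969026·12.9486·192.5000 = 14878.419 mm³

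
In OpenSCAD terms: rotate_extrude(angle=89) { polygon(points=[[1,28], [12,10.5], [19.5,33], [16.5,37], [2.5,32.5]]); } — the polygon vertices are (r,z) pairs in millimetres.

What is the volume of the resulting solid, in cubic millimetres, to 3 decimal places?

Volume = 4330.559 mm³

Profile (r,z), 5 vertices: (1,28) (12,10.5) (19.5,33) (16.5,37) (2.5,32.5)
edge 0: (1,28)→(12,10.5)  cross = 1·10.5 − 12·28 = -325.5000; (r_i+r_j)·cross = 13·-325.5000 = -4231.5000
edge 1: (12,10.5)→(19.5,33)  cross = 12·33 − 19.5·10.5 = 191.2500; (r_i+r_j)·cross = 31.5·191.2500 = 6024.3750
edge 2: (19.5,33)→(16.5,37)  cross = 19.5·37 − 16.5·33 = 177.0000; (r_i+r_j)·cross = 36·177.0000 = 6372.0000
edge 3: (16.5,37)→(2.5,32.5)  cross = 16.5·32.5 − 2.5·37 = 443.7500; (r_i+r_j)·cross = 19·443.7500 = 8431.2500
edge 4: (2.5,32.5)→(1,28)  cross = 2.5·28 − 1·32.5 = 37.5000; (r_i+r_j)·cross = 3.5·37.5000 = 131.2500
Σcross = 524.0000 → A = |Σcross|/2 = 262.0000 mm²
Σ(r_i+r_j)·cross = 16727.3750 → first moment M = |Σ|/6 = 2787.8958
R_c = M/A = 2787.8958/262.0000 = 10.6408 mm
θ = 89° = 1.553343 rad
V = θ·R_c·A = 1.553343·10.6408·262.0000 = 4330.559 mm³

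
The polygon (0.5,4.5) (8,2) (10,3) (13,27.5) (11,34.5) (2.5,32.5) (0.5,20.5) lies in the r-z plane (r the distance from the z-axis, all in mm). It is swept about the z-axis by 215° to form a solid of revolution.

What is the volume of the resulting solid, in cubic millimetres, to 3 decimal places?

Volume = 7795.966 mm³

Profile (r,z), 7 vertices: (0.5,4.5) (8,2) (10,3) (13,27.5) (11,34.5) (2.5,32.5) (0.5,20.5)
edge 0: (0.5,4.5)→(8,2)  cross = 0.5·2 − 8·4.5 = -35.0000; (r_i+r_j)·cross = 8.5·-35.0000 = -297.5000
edge 1: (8,2)→(10,3)  cross = 8·3 − 10·2 = 4.0000; (r_i+r_j)·cross = 18·4.0000 = 72.0000
edge 2: (10,3)→(13,27.5)  cross = 10·27.5 − 13·3 = 236.0000; (r_i+r_j)·cross = 23·236.0000 = 5428.0000
edge 3: (13,27.5)→(11,34.5)  cross = 13·34.5 − 11·27.5 = 146.0000; (r_i+r_j)·cross = 24·146.0000 = 3504.0000
edge 4: (11,34.5)→(2.5,32.5)  cross = 11·32.5 − 2.5·34.5 = 271.2500; (r_i+r_j)·cross = 13.5·271.2500 = 3661.8750
edge 5: (2.5,32.5)→(0.5,20.5)  cross = 2.5·20.5 − 0.5·32.5 = 35.0000; (r_i+r_j)·cross = 3·35.0000 = 105.0000
edge 6: (0.5,20.5)→(0.5,4.5)  cross = 0.5·4.5 − 0.5·20.5 = -8.0000; (r_i+r_j)·cross = 1·-8.0000 = -8.0000
Σcross = 649.2500 → A = |Σcross|/2 = 324.6250 mm²
Σ(r_i+r_j)·cross = 12465.3750 → first moment M = |Σ|/6 = 2077.5625
R_c = M/A = 2077.5625/324.6250 = 6.3999 mm
θ = 215° = 3.752458 rad
V = θ·R_c·A = 3.752458·6.3999·324.6250 = 7795.966 mm³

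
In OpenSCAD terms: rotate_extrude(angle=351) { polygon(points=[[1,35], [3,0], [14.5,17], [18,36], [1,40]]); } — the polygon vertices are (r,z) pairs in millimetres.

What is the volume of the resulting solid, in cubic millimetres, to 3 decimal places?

Volume = 20908.909 mm³

Profile (r,z), 5 vertices: (1,35) (3,0) (14.5,17) (18,36) (1,40)
edge 0: (1,35)→(3,0)  cross = 1·0 − 3·35 = -105.0000; (r_i+r_j)·cross = 4·-105.0000 = -420.0000
edge 1: (3,0)→(14.5,17)  cross = 3·17 − 14.5·0 = 51.0000; (r_i+r_j)·cross = 17.5·51.0000 = 892.5000
edge 2: (14.5,17)→(18,36)  cross = 14.5·36 − 18·17 = 216.0000; (r_i+r_j)·cross = 32.5·216.0000 = 7020.0000
edge 3: (18,36)→(1,40)  cross = 18·40 − 1·36 = 684.0000; (r_i+r_j)·cross = 19·684.0000 = 12996.0000
edge 4: (1,40)→(1,35)  cross = 1·35 − 1·40 = -5.0000; (r_i+r_j)·cross = 2·-5.0000 = -10.0000
Σcross = 841.0000 → A = |Σcross|/2 = 420.5000 mm²
Σ(r_i+r_j)·cross = 20478.5000 → first moment M = |Σ|/6 = 3413.0833
R_c = M/A = 3413.0833/420.5000 = 8.1167 mm
θ = 351° = 6.126106 rad
V = θ·R_c·A = 6.126106·8.1167·420.5000 = 20908.909 mm³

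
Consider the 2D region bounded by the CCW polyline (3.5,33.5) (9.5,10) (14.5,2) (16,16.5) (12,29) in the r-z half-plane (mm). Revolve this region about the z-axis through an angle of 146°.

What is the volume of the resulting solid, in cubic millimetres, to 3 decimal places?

Volume = 4977.712 mm³

Profile (r,z), 5 vertices: (3.5,33.5) (9.5,10) (14.5,2) (16,16.5) (12,29)
edge 0: (3.5,33.5)→(9.5,10)  cross = 3.5·10 − 9.5·33.5 = -283.2500; (r_i+r_j)·cross = 13·-283.2500 = -3682.2500
edge 1: (9.5,10)→(14.5,2)  cross = 9.5·2 − 14.5·10 = -126.0000; (r_i+r_j)·cross = 24·-126.0000 = -3024.0000
edge 2: (14.5,2)→(16,16.5)  cross = 14.5·16.5 − 16·2 = 207.2500; (r_i+r_j)·cross = 30.5·207.2500 = 6321.1250
edge 3: (16,16.5)→(12,29)  cross = 16·29 − 12·16.5 = 266.0000; (r_i+r_j)·cross = 28·266.0000 = 7448.0000
edge 4: (12,29)→(3.5,33.5)  cross = 12·33.5 − 3.5·29 = 300.5000; (r_i+r_j)·cross = 15.5·300.5000 = 4657.7500
Σcross = 364.5000 → A = |Σcross|/2 = 182.2500 mm²
Σ(r_i+r_j)·cross = 11720.6250 → first moment M = |Σ|/6 = 1953.4375
R_c = M/A = 1953.4375/182.2500 = 10.7184 mm
θ = 146° = 2.548181 rad
V = θ·R_c·A = 2.548181·10.7184·182.2500 = 4977.712 mm³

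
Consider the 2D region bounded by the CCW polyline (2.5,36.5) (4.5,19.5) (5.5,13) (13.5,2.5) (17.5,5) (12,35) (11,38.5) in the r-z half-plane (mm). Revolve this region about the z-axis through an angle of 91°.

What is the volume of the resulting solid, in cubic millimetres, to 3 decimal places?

Profile (r,z), 7 vertices: (2.5,36.5) (4.5,19.5) (5.5,13) (13.5,2.5) (17.5,5) (12,35) (11,38.5)
edge 0: (2.5,36.5)→(4.5,19.5)  cross = 2.5·19.5 − 4.5·36.5 = -115.5000; (r_i+r_j)·cross = 7·-115.5000 = -808.5000
edge 1: (4.5,19.5)→(5.5,13)  cross = 4.5·13 − 5.5·19.5 = -48.7500; (r_i+r_j)·cross = 10·-48.7500 = -487.5000
edge 2: (5.5,13)→(13.5,2.5)  cross = 5.5·2.5 − 13.5·13 = -161.7500; (r_i+r_j)·cross = 19·-161.7500 = -3073.2500
edge 3: (13.5,2.5)→(17.5,5)  cross = 13.5·5 − 17.5·2.5 = 23.7500; (r_i+r_j)·cross = 31·23.7500 = 736.2500
edge 4: (17.5,5)→(12,35)  cross = 17.5·35 − 12·5 = 552.5000; (r_i+r_j)·cross = 29.5·552.5000 = 16298.7500
edge 5: (12,35)→(11,38.5)  cross = 12·38.5 − 11·35 = 77.0000; (r_i+r_j)·cross = 23·77.0000 = 1771.0000
edge 6: (11,38.5)→(2.5,36.5)  cross = 11·36.5 − 2.5·38.5 = 305.2500; (r_i+r_j)·cross = 13.5·305.2500 = 4120.8750
Σcross = 632.5000 → A = |Σcross|/2 = 316.2500 mm²
Σ(r_i+r_j)·cross = 18557.6250 → first moment M = |Σ|/6 = 3092.9375
R_c = M/A = 3092.9375/316.2500 = 9.7800 mm
θ = 91° = 1.588250 rad
V = θ·R_c·A = 1.588250·9.7800·316.2500 = 4912.357 mm³

Volume = 4912.357 mm³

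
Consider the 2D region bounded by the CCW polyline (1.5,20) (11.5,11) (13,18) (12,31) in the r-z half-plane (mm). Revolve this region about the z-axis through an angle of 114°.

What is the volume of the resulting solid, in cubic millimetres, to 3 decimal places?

Volume = 2016.121 mm³

Profile (r,z), 4 vertices: (1.5,20) (11.5,11) (13,18) (12,31)
edge 0: (1.5,20)→(11.5,11)  cross = 1.5·11 − 11.5·20 = -213.5000; (r_i+r_j)·cross = 13·-213.5000 = -2775.5000
edge 1: (11.5,11)→(13,18)  cross = 11.5·18 − 13·11 = 64.0000; (r_i+r_j)·cross = 24.5·64.0000 = 1568.0000
edge 2: (13,18)→(12,31)  cross = 13·31 − 12·18 = 187.0000; (r_i+r_j)·cross = 25·187.0000 = 4675.0000
edge 3: (12,31)→(1.5,20)  cross = 12·20 − 1.5·31 = 193.5000; (r_i+r_j)·cross = 13.5·193.5000 = 2612.2500
Σcross = 231.0000 → A = |Σcross|/2 = 115.5000 mm²
Σ(r_i+r_j)·cross = 6079.7500 → first moment M = |Σ|/6 = 1013.2917
R_c = M/A = 1013.2917/115.5000 = 8.7731 mm
θ = 114° = 1.989675 rad
V = θ·R_c·A = 1.989675·8.7731·115.5000 = 2016.121 mm³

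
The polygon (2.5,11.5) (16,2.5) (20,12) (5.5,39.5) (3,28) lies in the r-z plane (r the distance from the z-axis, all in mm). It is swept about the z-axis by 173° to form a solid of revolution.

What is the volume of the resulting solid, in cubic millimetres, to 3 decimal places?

Profile (r,z), 5 vertices: (2.5,11.5) (16,2.5) (20,12) (5.5,39.5) (3,28)
edge 0: (2.5,11.5)→(16,2.5)  cross = 2.5·2.5 − 16·11.5 = -177.7500; (r_i+r_j)·cross = 18.5·-177.7500 = -3288.3750
edge 1: (16,2.5)→(20,12)  cross = 16·12 − 20·2.5 = 142.0000; (r_i+r_j)·cross = 36·142.0000 = 5112.0000
edge 2: (20,12)→(5.5,39.5)  cross = 20·39.5 − 5.5·12 = 724.0000; (r_i+r_j)·cross = 25.5·724.0000 = 18462.0000
edge 3: (5.5,39.5)→(3,28)  cross = 5.5·28 − 3·39.5 = 35.5000; (r_i+r_j)·cross = 8.5·35.5000 = 301.7500
edge 4: (3,28)→(2.5,11.5)  cross = 3·11.5 − 2.5·28 = -35.5000; (r_i+r_j)·cross = 5.5·-35.5000 = -195.2500
Σcross = 688.2500 → A = |Σcross|/2 = 344.1250 mm²
Σ(r_i+r_j)·cross = 20392.1250 → first moment M = |Σ|/6 = 3398.6875
R_c = M/A = 3398.6875/344.1250 = 9.8763 mm
θ = 173° = 3.019420 rad
V = θ·R_c·A = 3.019420·9.8763·344.1250 = 10262.064 mm³

Volume = 10262.064 mm³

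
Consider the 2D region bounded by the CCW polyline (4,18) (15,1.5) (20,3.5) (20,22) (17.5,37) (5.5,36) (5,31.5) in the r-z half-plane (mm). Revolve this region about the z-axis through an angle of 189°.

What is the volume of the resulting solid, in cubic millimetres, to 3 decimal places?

Profile (r,z), 7 vertices: (4,18) (15,1.5) (20,3.5) (20,22) (17.5,37) (5.5,36) (5,31.5)
edge 0: (4,18)→(15,1.5)  cross = 4·1.5 − 15·18 = -264.0000; (r_i+r_j)·cross = 19·-264.0000 = -5016.0000
edge 1: (15,1.5)→(20,3.5)  cross = 15·3.5 − 20·1.5 = 22.5000; (r_i+r_j)·cross = 35·22.5000 = 787.5000
edge 2: (20,3.5)→(20,22)  cross = 20·22 − 20·3.5 = 370.0000; (r_i+r_j)·cross = 40·370.0000 = 14800.0000
edge 3: (20,22)→(17.5,37)  cross = 20·37 − 17.5·22 = 355.0000; (r_i+r_j)·cross = 37.5·355.0000 = 13312.5000
edge 4: (17.5,37)→(5.5,36)  cross = 17.5·36 − 5.5·37 = 426.5000; (r_i+r_j)·cross = 23·426.5000 = 9809.5000
edge 5: (5.5,36)→(5,31.5)  cross = 5.5·31.5 − 5·36 = -6.7500; (r_i+r_j)·cross = 10.5·-6.7500 = -70.8750
edge 6: (5,31.5)→(4,18)  cross = 5·18 − 4·31.5 = -36.0000; (r_i+r_j)·cross = 9·-36.0000 = -324.0000
Σcross = 867.2500 → A = |Σcross|/2 = 433.6250 mm²
Σ(r_i+r_j)·cross = 33298.6250 → first moment M = |Σ|/6 = 5549.7708
R_c = M/A = 5549.7708/433.6250 = 12.7985 mm
θ = 189° = 3.298672 rad
V = θ·R_c·A = 3.298672·12.7985·433.6250 = 18306.875 mm³

Volume = 18306.875 mm³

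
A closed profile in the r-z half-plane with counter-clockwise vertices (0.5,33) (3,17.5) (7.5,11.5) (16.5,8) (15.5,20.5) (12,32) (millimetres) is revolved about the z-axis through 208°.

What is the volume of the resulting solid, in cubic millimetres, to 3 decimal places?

Profile (r,z), 6 vertices: (0.5,33) (3,17.5) (7.5,11.5) (16.5,8) (15.5,20.5) (12,32)
edge 0: (0.5,33)→(3,17.5)  cross = 0.5·17.5 − 3·33 = -90.2500; (r_i+r_j)·cross = 3.5·-90.2500 = -315.8750
edge 1: (3,17.5)→(7.5,11.5)  cross = 3·11.5 − 7.5·17.5 = -96.7500; (r_i+r_j)·cross = 10.5·-96.7500 = -1015.8750
edge 2: (7.5,11.5)→(16.5,8)  cross = 7.5·8 − 16.5·11.5 = -129.7500; (r_i+r_j)·cross = 24·-129.7500 = -3114.0000
edge 3: (16.5,8)→(15.5,20.5)  cross = 16.5·20.5 − 15.5·8 = 214.2500; (r_i+r_j)·cross = 32·214.2500 = 6856.0000
edge 4: (15.5,20.5)→(12,32)  cross = 15.5·32 − 12·20.5 = 250.0000; (r_i+r_j)·cross = 27.5·250.0000 = 6875.0000
edge 5: (12,32)→(0.5,33)  cross = 12·33 − 0.5·32 = 380.0000; (r_i+r_j)·cross = 12.5·380.0000 = 4750.0000
Σcross = 527.5000 → A = |Σcross|/2 = 263.7500 mm²
Σ(r_i+r_j)·cross = 14035.2500 → first moment M = |Σ|/6 = 2339.2083
R_c = M/A = 2339.2083/263.7500 = 8.8690 mm
θ = 208° = 3.630285 rad
V = θ·R_c·A = 3.630285·8.8690·263.7500 = 8491.993 mm³

Volume = 8491.993 mm³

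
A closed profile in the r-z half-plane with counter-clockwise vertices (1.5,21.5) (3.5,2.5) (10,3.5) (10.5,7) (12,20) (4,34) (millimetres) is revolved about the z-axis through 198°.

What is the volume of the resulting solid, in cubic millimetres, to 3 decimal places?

Volume = 4853.892 mm³

Profile (r,z), 6 vertices: (1.5,21.5) (3.5,2.5) (10,3.5) (10.5,7) (12,20) (4,34)
edge 0: (1.5,21.5)→(3.5,2.5)  cross = 1.5·2.5 − 3.5·21.5 = -71.5000; (r_i+r_j)·cross = 5·-71.5000 = -357.5000
edge 1: (3.5,2.5)→(10,3.5)  cross = 3.5·3.5 − 10·2.5 = -12.7500; (r_i+r_j)·cross = 13.5·-12.7500 = -172.1250
edge 2: (10,3.5)→(10.5,7)  cross = 10·7 − 10.5·3.5 = 33.2500; (r_i+r_j)·cross = 20.5·33.2500 = 681.6250
edge 3: (10.5,7)→(12,20)  cross = 10.5·20 − 12·7 = 126.0000; (r_i+r_j)·cross = 22.5·126.0000 = 2835.0000
edge 4: (12,20)→(4,34)  cross = 12·34 − 4·20 = 328.0000; (r_i+r_j)·cross = 16·328.0000 = 5248.0000
edge 5: (4,34)→(1.5,21.5)  cross = 4·21.5 − 1.5·34 = 35.0000; (r_i+r_j)·cross = 5.5·35.0000 = 192.5000
Σcross = 438.0000 → A = |Σcross|/2 = 219.0000 mm²
Σ(r_i+r_j)·cross = 8427.5000 → first moment M = |Σ|/6 = 1404.5833
R_c = M/A = 1404.5833/219.0000 = 6.4136 mm
θ = 198° = 3.455752 rad
V = θ·R_c·A = 3.455752·6.4136·219.0000 = 4853.892 mm³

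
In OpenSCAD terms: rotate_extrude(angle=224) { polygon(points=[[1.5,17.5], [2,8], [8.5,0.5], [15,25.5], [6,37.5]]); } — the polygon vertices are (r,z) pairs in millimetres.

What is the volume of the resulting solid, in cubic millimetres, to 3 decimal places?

Volume = 8534.846 mm³

Profile (r,z), 5 vertices: (1.5,17.5) (2,8) (8.5,0.5) (15,25.5) (6,37.5)
edge 0: (1.5,17.5)→(2,8)  cross = 1.5·8 − 2·17.5 = -23.0000; (r_i+r_j)·cross = 3.5·-23.0000 = -80.5000
edge 1: (2,8)→(8.5,0.5)  cross = 2·0.5 − 8.5·8 = -67.0000; (r_i+r_j)·cross = 10.5·-67.0000 = -703.5000
edge 2: (8.5,0.5)→(15,25.5)  cross = 8.5·25.5 − 15·0.5 = 209.2500; (r_i+r_j)·cross = 23.5·209.2500 = 4917.3750
edge 3: (15,25.5)→(6,37.5)  cross = 15·37.5 − 6·25.5 = 409.5000; (r_i+r_j)·cross = 21·409.5000 = 8599.5000
edge 4: (6,37.5)→(1.5,17.5)  cross = 6·17.5 − 1.5·37.5 = 48.7500; (r_i+r_j)·cross = 7.5·48.7500 = 365.6250
Σcross = 577.5000 → A = |Σcross|/2 = 288.7500 mm²
Σ(r_i+r_j)·cross = 13098.5000 → first moment M = |Σ|/6 = 2183.0833
R_c = M/A = 2183.0833/288.7500 = 7.5605 mm
θ = 224° = 3.909538 rad
V = θ·R_c·A = 3.909538·7.5605·288.7500 = 8534.846 mm³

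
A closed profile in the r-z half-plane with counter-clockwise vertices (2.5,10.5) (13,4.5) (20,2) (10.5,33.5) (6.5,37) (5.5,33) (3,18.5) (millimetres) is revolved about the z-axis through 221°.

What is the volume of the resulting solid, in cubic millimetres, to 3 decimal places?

Profile (r,z), 7 vertices: (2.5,10.5) (13,4.5) (20,2) (10.5,33.5) (6.5,37) (5.5,33) (3,18.5)
edge 0: (2.5,10.5)→(13,4.5)  cross = 2.5·4.5 − 13·10.5 = -125.2500; (r_i+r_j)·cross = 15.5·-125.2500 = -1941.3750
edge 1: (13,4.5)→(20,2)  cross = 13·2 − 20·4.5 = -64.0000; (r_i+r_j)·cross = 33·-64.0000 = -2112.0000
edge 2: (20,2)→(10.5,33.5)  cross = 20·33.5 − 10.5·2 = 649.0000; (r_i+r_j)·cross = 30.5·649.0000 = 19794.5000
edge 3: (10.5,33.5)→(6.5,37)  cross = 10.5·37 − 6.5·33.5 = 170.7500; (r_i+r_j)·cross = 17·170.7500 = 2902.7500
edge 4: (6.5,37)→(5.5,33)  cross = 6.5·33 − 5.5·37 = 11.0000; (r_i+r_j)·cross = 12·11.0000 = 132.0000
edge 5: (5.5,33)→(3,18.5)  cross = 5.5·18.5 − 3·33 = 2.7500; (r_i+r_j)·cross = 8.5·2.7500 = 23.3750
edge 6: (3,18.5)→(2.5,10.5)  cross = 3·10.5 − 2.5·18.5 = -14.7500; (r_i+r_j)·cross = 5.5·-14.7500 = -81.1250
Σcross = 629.5000 → A = |Σcross|/2 = 314.7500 mm²
Σ(r_i+r_j)·cross = 18718.1250 → first moment M = |Σ|/6 = 3119.6875
R_c = M/A = 3119.6875/314.7500 = 9.9116 mm
θ = 221° = 3.857178 rad
V = θ·R_c·A = 3.857178·9.9116·314.7500 = 12033.189 mm³

Volume = 12033.189 mm³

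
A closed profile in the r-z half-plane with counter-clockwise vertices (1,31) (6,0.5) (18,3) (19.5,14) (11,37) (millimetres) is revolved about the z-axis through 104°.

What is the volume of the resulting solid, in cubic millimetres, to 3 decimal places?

Volume = 8207.620 mm³

Profile (r,z), 5 vertices: (1,31) (6,0.5) (18,3) (19.5,14) (11,37)
edge 0: (1,31)→(6,0.5)  cross = 1·0.5 − 6·31 = -185.5000; (r_i+r_j)·cross = 7·-185.5000 = -1298.5000
edge 1: (6,0.5)→(18,3)  cross = 6·3 − 18·0.5 = 9.0000; (r_i+r_j)·cross = 24·9.0000 = 216.0000
edge 2: (18,3)→(19.5,14)  cross = 18·14 − 19.5·3 = 193.5000; (r_i+r_j)·cross = 37.5·193.5000 = 7256.2500
edge 3: (19.5,14)→(11,37)  cross = 19.5·37 − 11·14 = 567.5000; (r_i+r_j)·cross = 30.5·567.5000 = 17308.7500
edge 4: (11,37)→(1,31)  cross = 11·31 − 1·37 = 304.0000; (r_i+r_j)·cross = 12·304.0000 = 3648.0000
Σcross = 888.5000 → A = |Σcross|/2 = 444.2500 mm²
Σ(r_i+r_j)·cross = 27130.5000 → first moment M = |Σ|/6 = 4521.7500
R_c = M/A = 4521.7500/444.2500 = 10.1784 mm
θ = 104° = 1.815142 rad
V = θ·R_c·A = 1.815142·10.1784·444.2500 = 8207.620 mm³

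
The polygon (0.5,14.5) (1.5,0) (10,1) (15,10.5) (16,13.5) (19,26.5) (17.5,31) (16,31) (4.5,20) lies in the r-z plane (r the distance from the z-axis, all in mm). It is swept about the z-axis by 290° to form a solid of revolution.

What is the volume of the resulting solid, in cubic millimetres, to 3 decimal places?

Volume = 16248.641 mm³

Profile (r,z), 9 vertices: (0.5,14.5) (1.5,0) (10,1) (15,10.5) (16,13.5) (19,26.5) (17.5,31) (16,31) (4.5,20)
edge 0: (0.5,14.5)→(1.5,0)  cross = 0.5·0 − 1.5·14.5 = -21.7500; (r_i+r_j)·cross = 2·-21.7500 = -43.5000
edge 1: (1.5,0)→(10,1)  cross = 1.5·1 − 10·0 = 1.5000; (r_i+r_j)·cross = 11.5·1.5000 = 17.2500
edge 2: (10,1)→(15,10.5)  cross = 10·10.5 − 15·1 = 90.0000; (r_i+r_j)·cross = 25·90.0000 = 2250.0000
edge 3: (15,10.5)→(16,13.5)  cross = 15·13.5 − 16·10.5 = 34.5000; (r_i+r_j)·cross = 31·34.5000 = 1069.5000
edge 4: (16,13.5)→(19,26.5)  cross = 16·26.5 − 19·13.5 = 167.5000; (r_i+r_j)·cross = 35·167.5000 = 5862.5000
edge 5: (19,26.5)→(17.5,31)  cross = 19·31 − 17.5·26.5 = 125.2500; (r_i+r_j)·cross = 36.5·125.2500 = 4571.6250
edge 6: (17.5,31)→(16,31)  cross = 17.5·31 − 16·31 = 46.5000; (r_i+r_j)·cross = 33.5·46.5000 = 1557.7500
edge 7: (16,31)→(4.5,20)  cross = 16·20 − 4.5·31 = 180.5000; (r_i+r_j)·cross = 20.5·180.5000 = 3700.2500
edge 8: (4.5,20)→(0.5,14.5)  cross = 4.5·14.5 − 0.5·20 = 55.2500; (r_i+r_j)·cross = 5·55.2500 = 276.2500
Σcross = 679.2500 → A = |Σcross|/2 = 339.6250 mm²
Σ(r_i+r_j)·cross = 19261.6250 → first moment M = |Σ|/6 = 3210.2708
R_c = M/A = 3210.2708/339.6250 = 9.4524 mm
θ = 290° = 5.061455 rad
V = θ·R_c·A = 5.061455·9.4524·339.6250 = 16248.641 mm³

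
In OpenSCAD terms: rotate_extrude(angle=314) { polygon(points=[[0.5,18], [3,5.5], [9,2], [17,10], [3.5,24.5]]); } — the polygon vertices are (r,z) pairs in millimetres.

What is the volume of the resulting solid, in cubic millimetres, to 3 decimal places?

Profile (r,z), 5 vertices: (0.5,18) (3,5.5) (9,2) (17,10) (3.5,24.5)
edge 0: (0.5,18)→(3,5.5)  cross = 0.5·5.5 − 3·18 = -51.2500; (r_i+r_j)·cross = 3.5·-51.2500 = -179.3750
edge 1: (3,5.5)→(9,2)  cross = 3·2 − 9·5.5 = -43.5000; (r_i+r_j)·cross = 12·-43.5000 = -522.0000
edge 2: (9,2)→(17,10)  cross = 9·10 − 17·2 = 56.0000; (r_i+r_j)·cross = 26·56.0000 = 1456.0000
edge 3: (17,10)→(3.5,24.5)  cross = 17·24.5 − 3.5·10 = 381.5000; (r_i+r_j)·cross = 20.5·381.5000 = 7820.7500
edge 4: (3.5,24.5)→(0.5,18)  cross = 3.5·18 − 0.5·24.5 = 50.7500; (r_i+r_j)·cross = 4·50.7500 = 203.0000
Σcross = 393.5000 → A = |Σcross|/2 = 196.7500 mm²
Σ(r_i+r_j)·cross = 8778.3750 → first moment M = |Σ|/6 = 1463.0625
R_c = M/A = 1463.0625/196.7500 = 7.4361 mm
θ = 314° = 5.480334 rad
V = θ·R_c·A = 5.480334·7.4361·196.7500 = 8018.071 mm³

Volume = 8018.071 mm³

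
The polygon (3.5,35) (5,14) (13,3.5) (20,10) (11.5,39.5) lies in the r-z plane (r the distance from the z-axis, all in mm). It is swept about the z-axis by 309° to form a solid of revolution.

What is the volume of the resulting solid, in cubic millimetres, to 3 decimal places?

Profile (r,z), 5 vertices: (3.5,35) (5,14) (13,3.5) (20,10) (11.5,39.5)
edge 0: (3.5,35)→(5,14)  cross = 3.5·14 − 5·35 = -126.0000; (r_i+r_j)·cross = 8.5·-126.0000 = -1071.0000
edge 1: (5,14)→(13,3.5)  cross = 5·3.5 − 13·14 = -164.5000; (r_i+r_j)·cross = 18·-164.5000 = -2961.0000
edge 2: (13,3.5)→(20,10)  cross = 13·10 − 20·3.5 = 60.0000; (r_i+r_j)·cross = 33·60.0000 = 1980.0000
edge 3: (20,10)→(11.5,39.5)  cross = 20·39.5 − 11.5·10 = 675.0000; (r_i+r_j)·cross = 31.5·675.0000 = 21262.5000
edge 4: (11.5,39.5)→(3.5,35)  cross = 11.5·35 − 3.5·39.5 = 264.2500; (r_i+r_j)·cross = 15·264.2500 = 3963.7500
Σcross = 708.7500 → A = |Σcross|/2 = 354.3750 mm²
Σ(r_i+r_j)·cross = 23174.2500 → first moment M = |Σ|/6 = 3862.3750
R_c = M/A = 3862.3750/354.3750 = 10.8991 mm
θ = 309° = 5.393067 rad
V = θ·R_c·A = 5.393067·10.8991·354.3750 = 20830.049 mm³

Volume = 20830.049 mm³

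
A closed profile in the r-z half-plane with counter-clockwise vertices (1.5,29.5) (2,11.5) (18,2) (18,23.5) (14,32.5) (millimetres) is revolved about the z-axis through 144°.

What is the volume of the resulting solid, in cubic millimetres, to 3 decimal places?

Profile (r,z), 5 vertices: (1.5,29.5) (2,11.5) (18,2) (18,23.5) (14,32.5)
edge 0: (1.5,29.5)→(2,11.5)  cross = 1.5·11.5 − 2·29.5 = -41.7500; (r_i+r_j)·cross = 3.5·-41.7500 = -146.1250
edge 1: (2,11.5)→(18,2)  cross = 2·2 − 18·11.5 = -203.0000; (r_i+r_j)·cross = 20·-203.0000 = -4060.0000
edge 2: (18,2)→(18,23.5)  cross = 18·23.5 − 18·2 = 387.0000; (r_i+r_j)·cross = 36·387.0000 = 13932.0000
edge 3: (18,23.5)→(14,32.5)  cross = 18·32.5 − 14·23.5 = 256.0000; (r_i+r_j)·cross = 32·256.0000 = 8192.0000
edge 4: (14,32.5)→(1.5,29.5)  cross = 14·29.5 − 1.5·32.5 = 364.2500; (r_i+r_j)·cross = 15.5·364.2500 = 5645.8750
Σcross = 762.5000 → A = |Σcross|/2 = 381.2500 mm²
Σ(r_i+r_j)·cross = 23563.7500 → first moment M = |Σ|/6 = 3927.2917
R_c = M/A = 3927.2917/381.2500 = 10.3011 mm
θ = 144° = 2.513274 rad
V = θ·R_c·A = 2.513274·10.3011·381.2500 = 9870.361 mm³

Volume = 9870.361 mm³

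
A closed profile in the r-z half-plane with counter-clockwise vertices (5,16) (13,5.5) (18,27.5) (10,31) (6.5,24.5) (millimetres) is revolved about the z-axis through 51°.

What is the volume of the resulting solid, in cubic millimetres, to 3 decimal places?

Volume = 1957.295 mm³

Profile (r,z), 5 vertices: (5,16) (13,5.5) (18,27.5) (10,31) (6.5,24.5)
edge 0: (5,16)→(13,5.5)  cross = 5·5.5 − 13·16 = -180.5000; (r_i+r_j)·cross = 18·-180.5000 = -3249.0000
edge 1: (13,5.5)→(18,27.5)  cross = 13·27.5 − 18·5.5 = 258.5000; (r_i+r_j)·cross = 31·258.5000 = 8013.5000
edge 2: (18,27.5)→(10,31)  cross = 18·31 − 10·27.5 = 283.0000; (r_i+r_j)·cross = 28·283.0000 = 7924.0000
edge 3: (10,31)→(6.5,24.5)  cross = 10·24.5 − 6.5·31 = 43.5000; (r_i+r_j)·cross = 16.5·43.5000 = 717.7500
edge 4: (6.5,24.5)→(5,16)  cross = 6.5·16 − 5·24.5 = -18.5000; (r_i+r_j)·cross = 11.5·-18.5000 = -212.7500
Σcross = 386.0000 → A = |Σcross|/2 = 193.0000 mm²
Σ(r_i+r_j)·cross = 13193.5000 → first moment M = |Σ|/6 = 2198.9167
R_c = M/A = 2198.9167/193.0000 = 11.3934 mm
θ = 51° = 0.890118 rad
V = θ·R_c·A = 0.890118·11.3934·193.0000 = 1957.295 mm³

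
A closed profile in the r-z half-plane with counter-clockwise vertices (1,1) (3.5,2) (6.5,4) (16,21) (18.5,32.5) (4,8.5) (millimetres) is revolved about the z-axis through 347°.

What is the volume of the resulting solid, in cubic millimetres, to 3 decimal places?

Profile (r,z), 6 vertices: (1,1) (3.5,2) (6.5,4) (16,21) (18.5,32.5) (4,8.5)
edge 0: (1,1)→(3.5,2)  cross = 1·2 − 3.5·1 = -1.5000; (r_i+r_j)·cross = 4.5·-1.5000 = -6.7500
edge 1: (3.5,2)→(6.5,4)  cross = 3.5·4 − 6.5·2 = 1.0000; (r_i+r_j)·cross = 10·1.0000 = 10.0000
edge 2: (6.5,4)→(16,21)  cross = 6.5·21 − 16·4 = 72.5000; (r_i+r_j)·cross = 22.5·72.5000 = 1631.2500
edge 3: (16,21)→(18.5,32.5)  cross = 16·32.5 − 18.5·21 = 131.5000; (r_i+r_j)·cross = 34.5·131.5000 = 4536.7500
edge 4: (18.5,32.5)→(4,8.5)  cross = 18.5·8.5 − 4·32.5 = 27.2500; (r_i+r_j)·cross = 22.5·27.2500 = 613.1250
edge 5: (4,8.5)→(1,1)  cross = 4·1 − 1·8.5 = -4.5000; (r_i+r_j)·cross = 5·-4.5000 = -22.5000
Σcross = 226.2500 → A = |Σcross|/2 = 113.1250 mm²
Σ(r_i+r_j)·cross = 6761.8750 → first moment M = |Σ|/6 = 1126.9792
R_c = M/A = 1126.9792/113.1250 = 9.9622 mm
θ = 347° = 6.056293 rad
V = θ·R_c·A = 6.056293·9.9622·113.1250 = 6825.315 mm³

Volume = 6825.315 mm³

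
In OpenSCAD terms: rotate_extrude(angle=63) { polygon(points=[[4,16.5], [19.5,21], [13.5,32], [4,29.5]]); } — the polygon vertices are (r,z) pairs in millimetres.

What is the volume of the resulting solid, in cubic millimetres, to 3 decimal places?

Volume = 1825.769 mm³

Profile (r,z), 4 vertices: (4,16.5) (19.5,21) (13.5,32) (4,29.5)
edge 0: (4,16.5)→(19.5,21)  cross = 4·21 − 19.5·16.5 = -237.7500; (r_i+r_j)·cross = 23.5·-237.7500 = -5587.1250
edge 1: (19.5,21)→(13.5,32)  cross = 19.5·32 − 13.5·21 = 340.5000; (r_i+r_j)·cross = 33·340.5000 = 11236.5000
edge 2: (13.5,32)→(4,29.5)  cross = 13.5·29.5 − 4·32 = 270.2500; (r_i+r_j)·cross = 17.5·270.2500 = 4729.3750
edge 3: (4,29.5)→(4,16.5)  cross = 4·16.5 − 4·29.5 = -52.0000; (r_i+r_j)·cross = 8·-52.0000 = -416.0000
Σcross = 321.0000 → A = |Σcross|/2 = 160.5000 mm²
Σ(r_i+r_j)·cross = 9962.7500 → first moment M = |Σ|/6 = 1660.4583
R_c = M/A = 1660.4583/160.5000 = 10.3455 mm
θ = 63° = 1.099557 rad
V = θ·R_c·A = 1.099557·10.3455·160.5000 = 1825.769 mm³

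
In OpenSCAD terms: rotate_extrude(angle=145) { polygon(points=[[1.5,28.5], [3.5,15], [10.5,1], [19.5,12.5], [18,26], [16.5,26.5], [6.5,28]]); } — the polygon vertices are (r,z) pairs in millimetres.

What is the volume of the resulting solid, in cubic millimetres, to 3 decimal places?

Profile (r,z), 7 vertices: (1.5,28.5) (3.5,15) (10.5,1) (19.5,12.5) (18,26) (16.5,26.5) (6.5,28)
edge 0: (1.5,28.5)→(3.5,15)  cross = 1.5·15 − 3.5·28.5 = -77.2500; (r_i+r_j)·cross = 5·-77.2500 = -386.2500
edge 1: (3.5,15)→(10.5,1)  cross = 3.5·1 − 10.5·15 = -154.0000; (r_i+r_j)·cross = 14·-154.0000 = -2156.0000
edge 2: (10.5,1)→(19.5,12.5)  cross = 10.5·12.5 − 19.5·1 = 111.7500; (r_i+r_j)·cross = 30·111.7500 = 3352.5000
edge 3: (19.5,12.5)→(18,26)  cross = 19.5·26 − 18·12.5 = 282.0000; (r_i+r_j)·cross = 37.5·282.0000 = 10575.0000
edge 4: (18,26)→(16.5,26.5)  cross = 18·26.5 − 16.5·26 = 48.0000; (r_i+r_j)·cross = 34.5·48.0000 = 1656.0000
edge 5: (16.5,26.5)→(6.5,28)  cross = 16.5·28 − 6.5·26.5 = 289.7500; (r_i+r_j)·cross = 23·289.7500 = 6664.2500
edge 6: (6.5,28)→(1.5,28.5)  cross = 6.5·28.5 − 1.5·28 = 143.2500; (r_i+r_j)·cross = 8·143.2500 = 1146.0000
Σcross = 643.5000 → A = |Σcross|/2 = 321.7500 mm²
Σ(r_i+r_j)·cross = 20851.5000 → first moment M = |Σ|/6 = 3475.2500
R_c = M/A = 3475.2500/321.7500 = 10.8011 mm
θ = 145° = 2.530727 rad
V = θ·R_c·A = 2.530727·10.8011·321.7500 = 8794.910 mm³

Volume = 8794.910 mm³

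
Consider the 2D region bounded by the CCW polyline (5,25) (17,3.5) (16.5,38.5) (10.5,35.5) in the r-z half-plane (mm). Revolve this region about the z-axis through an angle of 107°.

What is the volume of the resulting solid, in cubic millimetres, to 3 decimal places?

Profile (r,z), 4 vertices: (5,25) (17,3.5) (16.5,38.5) (10.5,35.5)
edge 0: (5,25)→(17,3.5)  cross = 5·3.5 − 17·25 = -407.5000; (r_i+r_j)·cross = 22·-407.5000 = -8965.0000
edge 1: (17,3.5)→(16.5,38.5)  cross = 17·38.5 − 16.5·3.5 = 596.7500; (r_i+r_j)·cross = 33.5·596.7500 = 19991.1250
edge 2: (16.5,38.5)→(10.5,35.5)  cross = 16.5·35.5 − 10.5·38.5 = 181.5000; (r_i+r_j)·cross = 27·181.5000 = 4900.5000
edge 3: (10.5,35.5)→(5,25)  cross = 10.5·25 − 5·35.5 = 85.0000; (r_i+r_j)·cross = 15.5·85.0000 = 1317.5000
Σcross = 455.7500 → A = |Σcross|/2 = 227.8750 mm²
Σ(r_i+r_j)·cross = 17244.1250 → first moment M = |Σ|/6 = 2874.0208
R_c = M/A = 2874.0208/227.8750 = 12.6123 mm
θ = 107° = 1.867502 rad
V = θ·R_c·A = 1.867502·12.6123·227.8750 = 5367.241 mm³

Volume = 5367.241 mm³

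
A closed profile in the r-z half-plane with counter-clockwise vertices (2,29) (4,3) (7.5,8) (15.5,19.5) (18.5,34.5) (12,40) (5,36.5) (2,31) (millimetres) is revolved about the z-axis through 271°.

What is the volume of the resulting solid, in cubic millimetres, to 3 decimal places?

Profile (r,z), 8 vertices: (2,29) (4,3) (7.5,8) (15.5,19.5) (18.5,34.5) (12,40) (5,36.5) (2,31)
edge 0: (2,29)→(4,3)  cross = 2·3 − 4·29 = -110.0000; (r_i+r_j)·cross = 6·-110.0000 = -660.0000
edge 1: (4,3)→(7.5,8)  cross = 4·8 − 7.5·3 = 9.5000; (r_i+r_j)·cross = 11.5·9.5000 = 109.2500
edge 2: (7.5,8)→(15.5,19.5)  cross = 7.5·19.5 − 15.5·8 = 22.2500; (r_i+r_j)·cross = 23·22.2500 = 511.7500
edge 3: (15.5,19.5)→(18.5,34.5)  cross = 15.5·34.5 − 18.5·19.5 = 174.0000; (r_i+r_j)·cross = 34·174.0000 = 5916.0000
edge 4: (18.5,34.5)→(12,40)  cross = 18.5·40 − 12·34.5 = 326.0000; (r_i+r_j)·cross = 30.5·326.0000 = 9943.0000
edge 5: (12,40)→(5,36.5)  cross = 12·36.5 − 5·40 = 238.0000; (r_i+r_j)·cross = 17·238.0000 = 4046.0000
edge 6: (5,36.5)→(2,31)  cross = 5·31 − 2·36.5 = 82.0000; (r_i+r_j)·cross = 7·82.0000 = 574.0000
edge 7: (2,31)→(2,29)  cross = 2·29 − 2·31 = -4.0000; (r_i+r_j)·cross = 4·-4.0000 = -16.0000
Σcross = 737.7500 → A = |Σcross|/2 = 368.8750 mm²
Σ(r_i+r_j)·cross = 20424.0000 → first moment M = |Σ|/6 = 3404.0000
R_c = M/A = 3404.0000/368.8750 = 9.2281 mm
θ = 271° = 4.729842 rad
V = θ·R_c·A = 4.729842·9.2281·368.8750 = 16100.383 mm³

Volume = 16100.383 mm³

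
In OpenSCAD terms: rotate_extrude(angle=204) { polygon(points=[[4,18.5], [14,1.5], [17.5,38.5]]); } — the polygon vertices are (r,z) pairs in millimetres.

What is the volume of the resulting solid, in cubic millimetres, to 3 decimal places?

Profile (r,z), 3 vertices: (4,18.5) (14,1.5) (17.5,38.5)
edge 0: (4,18.5)→(14,1.5)  cross = 4·1.5 − 14·18.5 = -253.0000; (r_i+r_j)·cross = 18·-253.0000 = -4554.0000
edge 1: (14,1.5)→(17.5,38.5)  cross = 14·38.5 − 17.5·1.5 = 512.7500; (r_i+r_j)·cross = 31.5·512.7500 = 16151.6250
edge 2: (17.5,38.5)→(4,18.5)  cross = 17.5·18.5 − 4·38.5 = 169.7500; (r_i+r_j)·cross = 21.5·169.7500 = 3649.6250
Σcross = 429.5000 → A = |Σcross|/2 = 214.7500 mm²
Σ(r_i+r_j)·cross = 15247.2500 → first moment M = |Σ|/6 = 2541.2083
R_c = M/A = 2541.2083/214.7500 = 11.8333 mm
θ = 204° = 3.560472 rad
V = θ·R_c·A = 3.560472·11.8333·214.7500 = 9047.900 mm³

Volume = 9047.900 mm³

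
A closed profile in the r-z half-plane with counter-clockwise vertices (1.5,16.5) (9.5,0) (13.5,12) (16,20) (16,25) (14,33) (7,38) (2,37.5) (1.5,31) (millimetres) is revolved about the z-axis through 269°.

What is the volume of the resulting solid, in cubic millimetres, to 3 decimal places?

Volume = 14908.866 mm³

Profile (r,z), 9 vertices: (1.5,16.5) (9.5,0) (13.5,12) (16,20) (16,25) (14,33) (7,38) (2,37.5) (1.5,31)
edge 0: (1.5,16.5)→(9.5,0)  cross = 1.5·0 − 9.5·16.5 = -156.7500; (r_i+r_j)·cross = 11·-156.7500 = -1724.2500
edge 1: (9.5,0)→(13.5,12)  cross = 9.5·12 − 13.5·0 = 114.0000; (r_i+r_j)·cross = 23·114.0000 = 2622.0000
edge 2: (13.5,12)→(16,20)  cross = 13.5·20 − 16·12 = 78.0000; (r_i+r_j)·cross = 29.5·78.0000 = 2301.0000
edge 3: (16,20)→(16,25)  cross = 16·25 − 16·20 = 80.0000; (r_i+r_j)·cross = 32·80.0000 = 2560.0000
edge 4: (16,25)→(14,33)  cross = 16·33 − 14·25 = 178.0000; (r_i+r_j)·cross = 30·178.0000 = 5340.0000
edge 5: (14,33)→(7,38)  cross = 14·38 − 7·33 = 301.0000; (r_i+r_j)·cross = 21·301.0000 = 6321.0000
edge 6: (7,38)→(2,37.5)  cross = 7·37.5 − 2·38 = 186.5000; (r_i+r_j)·cross = 9·186.5000 = 1678.5000
edge 7: (2,37.5)→(1.5,31)  cross = 2·31 − 1.5·37.5 = 5.7500; (r_i+r_j)·cross = 3.5·5.7500 = 20.1250
edge 8: (1.5,31)→(1.5,16.5)  cross = 1.5·16.5 − 1.5·31 = -21.7500; (r_i+r_j)·cross = 3·-21.7500 = -65.2500
Σcross = 764.7500 → A = |Σcross|/2 = 382.3750 mm²
Σ(r_i+r_j)·cross = 19053.1250 → first moment M = |Σ|/6 = 3175.5208
R_c = M/A = 3175.5208/382.3750 = 8.3047 mm
θ = 269° = 4.694936 rad
V = θ·R_c·A = 4.694936·8.3047·382.3750 = 14908.866 mm³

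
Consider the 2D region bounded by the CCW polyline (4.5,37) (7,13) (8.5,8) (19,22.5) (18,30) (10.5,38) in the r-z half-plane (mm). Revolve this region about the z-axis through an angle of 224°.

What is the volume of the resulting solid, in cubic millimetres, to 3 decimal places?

Volume = 11606.684 mm³

Profile (r,z), 6 vertices: (4.5,37) (7,13) (8.5,8) (19,22.5) (18,30) (10.5,38)
edge 0: (4.5,37)→(7,13)  cross = 4.5·13 − 7·37 = -200.5000; (r_i+r_j)·cross = 11.5·-200.5000 = -2305.7500
edge 1: (7,13)→(8.5,8)  cross = 7·8 − 8.5·13 = -54.5000; (r_i+r_j)·cross = 15.5·-54.5000 = -844.7500
edge 2: (8.5,8)→(19,22.5)  cross = 8.5·22.5 − 19·8 = 39.2500; (r_i+r_j)·cross = 27.5·39.2500 = 1079.3750
edge 3: (19,22.5)→(18,30)  cross = 19·30 − 18·22.5 = 165.0000; (r_i+r_j)·cross = 37·165.0000 = 6105.0000
edge 4: (18,30)→(10.5,38)  cross = 18·38 − 10.5·30 = 369.0000; (r_i+r_j)·cross = 28.5·369.0000 = 10516.5000
edge 5: (10.5,38)→(4.5,37)  cross = 10.5·37 − 4.5·38 = 217.5000; (r_i+r_j)·cross = 15·217.5000 = 3262.5000
Σcross = 535.7500 → A = |Σcross|/2 = 267.8750 mm²
Σ(r_i+r_j)·cross = 17812.8750 → first moment M = |Σ|/6 = 2968.8125
R_c = M/A = 2968.8125/267.8750 = 11.0828 mm
θ = 224° = 3.909538 rad
V = θ·R_c·A = 3.909538·11.0828·267.8750 = 11606.684 mm³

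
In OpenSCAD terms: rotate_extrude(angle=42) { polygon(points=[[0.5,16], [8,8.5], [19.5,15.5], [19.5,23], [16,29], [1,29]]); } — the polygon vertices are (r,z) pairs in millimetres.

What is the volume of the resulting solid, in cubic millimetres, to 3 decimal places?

Volume = 2188.394 mm³

Profile (r,z), 6 vertices: (0.5,16) (8,8.5) (19.5,15.5) (19.5,23) (16,29) (1,29)
edge 0: (0.5,16)→(8,8.5)  cross = 0.5·8.5 − 8·16 = -123.7500; (r_i+r_j)·cross = 8.5·-123.7500 = -1051.8750
edge 1: (8,8.5)→(19.5,15.5)  cross = 8·15.5 − 19.5·8.5 = -41.7500; (r_i+r_j)·cross = 27.5·-41.7500 = -1148.1250
edge 2: (19.5,15.5)→(19.5,23)  cross = 19.5·23 − 19.5·15.5 = 146.2500; (r_i+r_j)·cross = 39·146.2500 = 5703.7500
edge 3: (19.5,23)→(16,29)  cross = 19.5·29 − 16·23 = 197.5000; (r_i+r_j)·cross = 35.5·197.5000 = 7011.2500
edge 4: (16,29)→(1,29)  cross = 16·29 − 1·29 = 435.0000; (r_i+r_j)·cross = 17·435.0000 = 7395.0000
edge 5: (1,29)→(0.5,16)  cross = 1·16 − 0.5·29 = 1.5000; (r_i+r_j)·cross = 1.5·1.5000 = 2.2500
Σcross = 614.7500 → A = |Σcross|/2 = 307.3750 mm²
Σ(r_i+r_j)·cross = 17912.2500 → first moment M = |Σ|/6 = 2985.3750
R_c = M/A = 2985.3750/307.3750 = 9.7125 mm
θ = 42° = 0.733038 rad
V = θ·R_c·A = 0.733038·9.7125·307.3750 = 2188.394 mm³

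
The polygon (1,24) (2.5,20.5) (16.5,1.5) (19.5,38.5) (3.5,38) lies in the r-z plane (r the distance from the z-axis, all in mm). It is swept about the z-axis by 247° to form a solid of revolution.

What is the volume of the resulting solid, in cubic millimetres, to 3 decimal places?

Volume = 21176.170 mm³

Profile (r,z), 5 vertices: (1,24) (2.5,20.5) (16.5,1.5) (19.5,38.5) (3.5,38)
edge 0: (1,24)→(2.5,20.5)  cross = 1·20.5 − 2.5·24 = -39.5000; (r_i+r_j)·cross = 3.5·-39.5000 = -138.2500
edge 1: (2.5,20.5)→(16.5,1.5)  cross = 2.5·1.5 − 16.5·20.5 = -334.5000; (r_i+r_j)·cross = 19·-334.5000 = -6355.5000
edge 2: (16.5,1.5)→(19.5,38.5)  cross = 16.5·38.5 − 19.5·1.5 = 606.0000; (r_i+r_j)·cross = 36·606.0000 = 21816.0000
edge 3: (19.5,38.5)→(3.5,38)  cross = 19.5·38 − 3.5·38.5 = 606.2500; (r_i+r_j)·cross = 23·606.2500 = 13943.7500
edge 4: (3.5,38)→(1,24)  cross = 3.5·24 − 1·38 = 46.0000; (r_i+r_j)·cross = 4.5·46.0000 = 207.0000
Σcross = 884.2500 → A = |Σcross|/2 = 442.1250 mm²
Σ(r_i+r_j)·cross = 29473.0000 → first moment M = |Σ|/6 = 4912.1667
R_c = M/A = 4912.1667/442.1250 = 11.1104 mm
θ = 247° = 4.310963 rad
V = θ·R_c·A = 4.310963·11.1104·442.1250 = 21176.170 mm³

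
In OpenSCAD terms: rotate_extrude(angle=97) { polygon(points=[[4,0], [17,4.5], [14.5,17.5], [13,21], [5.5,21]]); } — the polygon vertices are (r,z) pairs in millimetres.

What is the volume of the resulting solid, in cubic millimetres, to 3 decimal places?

Volume = 3365.376 mm³

Profile (r,z), 5 vertices: (4,0) (17,4.5) (14.5,17.5) (13,21) (5.5,21)
edge 0: (4,0)→(17,4.5)  cross = 4·4.5 − 17·0 = 18.0000; (r_i+r_j)·cross = 21·18.0000 = 378.0000
edge 1: (17,4.5)→(14.5,17.5)  cross = 17·17.5 − 14.5·4.5 = 232.2500; (r_i+r_j)·cross = 31.5·232.2500 = 7315.8750
edge 2: (14.5,17.5)→(13,21)  cross = 14.5·21 − 13·17.5 = 77.0000; (r_i+r_j)·cross = 27.5·77.0000 = 2117.5000
edge 3: (13,21)→(5.5,21)  cross = 13·21 − 5.5·21 = 157.5000; (r_i+r_j)·cross = 18.5·157.5000 = 2913.7500
edge 4: (5.5,21)→(4,0)  cross = 5.5·0 − 4·21 = -84.0000; (r_i+r_j)·cross = 9.5·-84.0000 = -798.0000
Σcross = 400.7500 → A = |Σcross|/2 = 200.3750 mm²
Σ(r_i+r_j)·cross = 11927.1250 → first moment M = |Σ|/6 = 1987.8542
R_c = M/A = 1987.8542/200.3750 = 9.9207 mm
θ = 97° = 1.692969 rad
V = θ·R_c·A = 1.692969·9.9207·200.3750 = 3365.376 mm³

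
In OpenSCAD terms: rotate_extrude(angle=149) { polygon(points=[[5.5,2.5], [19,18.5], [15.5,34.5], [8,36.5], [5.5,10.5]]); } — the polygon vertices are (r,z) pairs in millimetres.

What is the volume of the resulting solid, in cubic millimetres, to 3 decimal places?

Profile (r,z), 5 vertices: (5.5,2.5) (19,18.5) (15.5,34.5) (8,36.5) (5.5,10.5)
edge 0: (5.5,2.5)→(19,18.5)  cross = 5.5·18.5 − 19·2.5 = 54.2500; (r_i+r_j)·cross = 24.5·54.2500 = 1329.1250
edge 1: (19,18.5)→(15.5,34.5)  cross = 19·34.5 − 15.5·18.5 = 368.7500; (r_i+r_j)·cross = 34.5·368.7500 = 12721.8750
edge 2: (15.5,34.5)→(8,36.5)  cross = 15.5·36.5 − 8·34.5 = 289.7500; (r_i+r_j)·cross = 23.5·289.7500 = 6809.1250
edge 3: (8,36.5)→(5.5,10.5)  cross = 8·10.5 − 5.5·36.5 = -116.7500; (r_i+r_j)·cross = 13.5·-116.7500 = -1576.1250
edge 4: (5.5,10.5)→(5.5,2.5)  cross = 5.5·2.5 − 5.5·10.5 = -44.0000; (r_i+r_j)·cross = 11·-44.0000 = -484.0000
Σcross = 552.0000 → A = |Σcross|/2 = 276.0000 mm²
Σ(r_i+r_j)·cross = 18800.0000 → first moment M = |Σ|/6 = 3133.3333
R_c = M/A = 3133.3333/276.0000 = 11.3527 mm
θ = 149° = 2.600541 rad
V = θ·R_c·A = 2.600541·11.3527·276.0000 = 8148.361 mm³

Volume = 8148.361 mm³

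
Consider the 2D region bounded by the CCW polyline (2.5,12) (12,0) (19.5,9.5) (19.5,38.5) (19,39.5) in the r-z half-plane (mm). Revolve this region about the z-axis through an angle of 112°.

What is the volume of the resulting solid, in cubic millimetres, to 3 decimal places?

Volume = 9066.299 mm³

Profile (r,z), 5 vertices: (2.5,12) (12,0) (19.5,9.5) (19.5,38.5) (19,39.5)
edge 0: (2.5,12)→(12,0)  cross = 2.5·0 − 12·12 = -144.0000; (r_i+r_j)·cross = 14.5·-144.0000 = -2088.0000
edge 1: (12,0)→(19.5,9.5)  cross = 12·9.5 − 19.5·0 = 114.0000; (r_i+r_j)·cross = 31.5·114.0000 = 3591.0000
edge 2: (19.5,9.5)→(19.5,38.5)  cross = 19.5·38.5 − 19.5·9.5 = 565.5000; (r_i+r_j)·cross = 39·565.5000 = 22054.5000
edge 3: (19.5,38.5)→(19,39.5)  cross = 19.5·39.5 − 19·38.5 = 38.7500; (r_i+r_j)·cross = 38.5·38.7500 = 1491.8750
edge 4: (19,39.5)→(2.5,12)  cross = 19·12 − 2.5·39.5 = 129.2500; (r_i+r_j)·cross = 21.5·129.2500 = 2778.8750
Σcross = 703.5000 → A = |Σcross|/2 = 351.7500 mm²
Σ(r_i+r_j)·cross = 27828.2500 → first moment M = |Σ|/6 = 4638.0417
R_c = M/A = 4638.0417/351.7500 = 13.1856 mm
θ = 112° = 1.954769 rad
V = θ·R_c·A = 1.954769·13.1856·351.7500 = 9066.299 mm³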